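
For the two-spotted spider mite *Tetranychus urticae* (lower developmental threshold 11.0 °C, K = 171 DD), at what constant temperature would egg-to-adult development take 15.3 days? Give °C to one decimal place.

Required daily accumulation = 171 / 15.3 = 11.176 DD/day.
T = T_base + 11.176 = 11.0 + 11.176 = 22.176 ≈ 22.2 °C.

22.2 °C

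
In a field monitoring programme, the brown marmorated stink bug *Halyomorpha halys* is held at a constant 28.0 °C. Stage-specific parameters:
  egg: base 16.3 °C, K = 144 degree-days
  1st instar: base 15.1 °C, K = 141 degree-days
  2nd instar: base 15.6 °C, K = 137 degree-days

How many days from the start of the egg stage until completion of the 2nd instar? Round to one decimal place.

34.3 days

egg: 144 / (28.0 − 16.3) = 144 / 11.7 = 12.308 d.
1st instar: 141 / (28.0 − 15.1) = 141 / 12.9 = 10.930 d.
2nd instar: 137 / (28.0 − 15.6) = 137 / 12.4 = 11.048 d.
Sum = 34.286 ≈ 34.3 days.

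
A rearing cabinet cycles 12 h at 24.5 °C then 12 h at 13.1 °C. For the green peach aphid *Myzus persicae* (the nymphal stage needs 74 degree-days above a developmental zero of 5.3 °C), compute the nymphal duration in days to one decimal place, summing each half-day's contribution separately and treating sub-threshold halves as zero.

5.5 days

Day half: max(0, 24.5 − 5.3) × 0.5 = 19.2 × 0.5 = 9.60 DD.
Night half: max(0, 13.1 − 5.3) × 0.5 = 7.8 × 0.5 = 3.90 DD.
Per 24 h: 13.50 DD/day.
Duration = 74 / 13.50 = 5.481 ≈ 5.5 days.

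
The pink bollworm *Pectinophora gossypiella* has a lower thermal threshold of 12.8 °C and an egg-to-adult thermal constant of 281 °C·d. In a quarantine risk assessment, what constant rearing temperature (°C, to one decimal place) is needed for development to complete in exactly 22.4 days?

25.3 °C

Required daily accumulation = 281 / 22.4 = 12.545 DD/day.
T = T_base + 12.545 = 12.8 + 12.545 = 25.345 ≈ 25.3 °C.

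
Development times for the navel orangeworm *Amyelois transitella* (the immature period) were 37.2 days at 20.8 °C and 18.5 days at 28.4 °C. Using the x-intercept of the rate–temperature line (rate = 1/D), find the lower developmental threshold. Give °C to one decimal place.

13.3 °C

Equal thermal constants: D₁(T₁ − T_b) = D₂(T₂ − T_b).
37.2·(20.8 − T_b) = 18.5·(28.4 − T_b)
T_b = (37.2·20.8 − 18.5·28.4) / (37.2 − 18.5) = 248.36 / 18.7 = 13.281 °C ≈ 13.3 °C.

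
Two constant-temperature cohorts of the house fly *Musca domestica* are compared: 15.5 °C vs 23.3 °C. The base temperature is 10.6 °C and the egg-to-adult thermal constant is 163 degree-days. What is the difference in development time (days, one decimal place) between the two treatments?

20.4 days

At 15.5 °C: 163 / (15.5 − 10.6) = 163 / 4.9 = 33.265 d.
At 23.3 °C: 163 / (23.3 − 10.6) = 163 / 12.7 = 12.835 d.
Difference = |33.265 − 12.835| = 20.431 ≈ 20.4 days.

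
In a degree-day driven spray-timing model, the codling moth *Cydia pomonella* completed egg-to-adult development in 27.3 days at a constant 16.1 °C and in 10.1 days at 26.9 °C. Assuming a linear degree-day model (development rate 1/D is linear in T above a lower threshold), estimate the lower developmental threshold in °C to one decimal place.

Under the model K = D·(T − T_b), so D₁·(T₁ − T_b) = D₂·(T₂ − T_b).
27.3·(16.1 − T_b) = 10.1·(26.9 − T_b)
T_b = (27.3·16.1 − 10.1·26.9) / (27.3 − 10.1) = 167.84 / 17.2 = 9.758 °C ≈ 9.8 °C.

9.8 °C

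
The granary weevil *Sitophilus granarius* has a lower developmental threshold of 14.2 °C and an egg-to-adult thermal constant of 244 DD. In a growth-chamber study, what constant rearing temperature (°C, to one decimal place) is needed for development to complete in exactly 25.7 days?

Required daily accumulation = 244 / 25.7 = 9.494 DD/day.
T = T_base + 9.494 = 14.2 + 9.494 = 23.694 ≈ 23.7 °C.

23.7 °C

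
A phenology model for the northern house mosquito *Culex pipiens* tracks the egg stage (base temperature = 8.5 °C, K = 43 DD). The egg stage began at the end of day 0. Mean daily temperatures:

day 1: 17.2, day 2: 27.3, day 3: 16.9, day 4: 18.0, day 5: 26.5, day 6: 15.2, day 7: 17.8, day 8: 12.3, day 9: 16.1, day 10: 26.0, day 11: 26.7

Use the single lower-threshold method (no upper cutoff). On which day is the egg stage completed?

Daily DD above 8.5 °C: 8.7, 18.8, 8.4, 9.5, 18.0, 6.7, 9.3, 3.8, 7.6, 17.5, 18.2.
Cumulative: 8.7, 27.5, 35.9, 45.4, 63.4, 70.1, 79.4, 83.2, 90.8, 108.3, 126.5.
The total first reaches 43 DD on day 4.

day 4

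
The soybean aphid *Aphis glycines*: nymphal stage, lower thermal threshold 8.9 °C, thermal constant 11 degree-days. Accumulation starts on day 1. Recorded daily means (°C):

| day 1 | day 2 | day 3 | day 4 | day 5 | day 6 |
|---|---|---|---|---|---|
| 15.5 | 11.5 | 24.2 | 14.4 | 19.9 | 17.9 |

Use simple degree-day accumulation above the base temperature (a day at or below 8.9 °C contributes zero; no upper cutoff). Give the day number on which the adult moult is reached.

day 3

Daily DD above 8.9 °C: 6.6, 2.6, 15.3, 5.5, 11.0, 9.0.
Cumulative: 6.6, 9.2, 24.5, 30.0, 41.0, 50.0.
The total first reaches 11 DD on day 3.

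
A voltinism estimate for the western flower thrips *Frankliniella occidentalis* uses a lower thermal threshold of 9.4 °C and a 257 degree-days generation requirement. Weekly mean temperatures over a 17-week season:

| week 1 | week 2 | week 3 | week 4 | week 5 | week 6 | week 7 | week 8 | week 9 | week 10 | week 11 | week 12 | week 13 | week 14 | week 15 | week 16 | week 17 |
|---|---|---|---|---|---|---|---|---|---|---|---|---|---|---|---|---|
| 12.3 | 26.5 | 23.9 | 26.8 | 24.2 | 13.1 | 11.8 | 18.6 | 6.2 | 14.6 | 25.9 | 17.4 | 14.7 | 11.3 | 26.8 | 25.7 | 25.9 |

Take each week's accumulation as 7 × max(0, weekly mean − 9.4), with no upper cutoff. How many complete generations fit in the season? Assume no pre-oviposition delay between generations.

4 generations

Weekly DD (7 × max(0, T̄ − 9.4)): 20.3, 119.7, 101.5, 121.8, 103.6, 25.9, 16.8, 64.4, 0.0, 36.4, 115.5, 56.0, 37.1, 13.3, 121.8, 114.1, 115.5.
Season total = 1183.7 DD.
Complete generations = ⌊1183.7 / 257⌋ = 4.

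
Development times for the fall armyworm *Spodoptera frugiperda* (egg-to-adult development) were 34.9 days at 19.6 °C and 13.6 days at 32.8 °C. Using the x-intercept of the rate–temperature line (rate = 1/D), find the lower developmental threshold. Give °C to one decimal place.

Under the model K = D·(T − T_b), so D₁·(T₁ − T_b) = D₂·(T₂ − T_b).
34.9·(19.6 − T_b) = 13.6·(32.8 − T_b)
T_b = (34.9·19.6 − 13.6·32.8) / (34.9 − 13.6) = 237.96 / 21.3 = 11.172 °C ≈ 11.2 °C.

11.2 °C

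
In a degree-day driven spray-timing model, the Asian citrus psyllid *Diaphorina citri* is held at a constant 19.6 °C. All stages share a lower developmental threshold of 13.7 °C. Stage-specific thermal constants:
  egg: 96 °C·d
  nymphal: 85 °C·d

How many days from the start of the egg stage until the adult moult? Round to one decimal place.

30.7 days

Daily accumulation at 19.6 °C = 19.6 − 13.7 = 5.9 DD/day.
Total K = 96 + 85 = 181 DD.
Total duration = 181 / 5.9 = 30.678 ≈ 30.7 days.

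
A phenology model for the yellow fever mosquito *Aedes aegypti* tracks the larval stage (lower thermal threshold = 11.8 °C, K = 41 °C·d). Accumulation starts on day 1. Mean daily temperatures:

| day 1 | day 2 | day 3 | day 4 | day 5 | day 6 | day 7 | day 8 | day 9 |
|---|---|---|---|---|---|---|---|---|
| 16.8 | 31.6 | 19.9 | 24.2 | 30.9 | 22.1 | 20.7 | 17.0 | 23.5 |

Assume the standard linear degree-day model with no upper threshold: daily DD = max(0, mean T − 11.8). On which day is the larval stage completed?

day 4

Daily DD above 11.8 °C: 5.0, 19.8, 8.1, 12.4, 19.1, 10.3, 8.9, 5.2, 11.7.
Cumulative: 5.0, 24.8, 32.9, 45.3, 64.4, 74.7, 83.6, 88.8, 100.5.
The total first reaches 41 DD on day 4.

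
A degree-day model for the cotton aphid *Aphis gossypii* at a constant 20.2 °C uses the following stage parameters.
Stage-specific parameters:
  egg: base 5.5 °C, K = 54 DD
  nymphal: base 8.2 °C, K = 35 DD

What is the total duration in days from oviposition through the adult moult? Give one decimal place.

6.6 days

egg: 54 / (20.2 − 5.5) = 54 / 14.7 = 3.673 d.
nymphal: 35 / (20.2 − 8.2) = 35 / 12.0 = 2.917 d.
Sum = 6.590 ≈ 6.6 days.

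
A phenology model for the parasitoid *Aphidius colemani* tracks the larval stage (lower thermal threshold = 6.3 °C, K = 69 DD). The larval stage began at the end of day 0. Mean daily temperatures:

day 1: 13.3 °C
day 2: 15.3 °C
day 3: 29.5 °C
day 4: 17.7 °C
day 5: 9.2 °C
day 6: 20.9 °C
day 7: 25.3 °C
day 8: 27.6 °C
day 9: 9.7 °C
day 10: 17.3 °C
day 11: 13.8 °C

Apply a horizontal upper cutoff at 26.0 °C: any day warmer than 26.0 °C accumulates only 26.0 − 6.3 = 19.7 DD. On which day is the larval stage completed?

day 7

Daily DD above 6.3 °C (capped at 19.7): 7.0, 9.0, 19.7, 11.4, 2.9, 14.6, 19.0, 19.7, 3.4, 11.0, 7.5.
Cumulative: 7.0, 16.0, 35.7, 47.1, 50.0, 64.6, 83.6, 103.3, 106.7, 117.7, 125.2.
The total first reaches 69 DD on day 7.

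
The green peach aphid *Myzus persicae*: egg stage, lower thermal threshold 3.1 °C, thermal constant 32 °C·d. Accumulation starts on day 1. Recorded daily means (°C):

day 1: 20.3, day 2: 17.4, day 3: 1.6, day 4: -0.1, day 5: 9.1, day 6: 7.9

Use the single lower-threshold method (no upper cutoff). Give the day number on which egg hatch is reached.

day 5

Daily DD above 3.1 °C: 17.2, 14.3, 0.0, 0.0, 6.0, 4.8.
Cumulative: 17.2, 31.5, 31.5, 31.5, 37.5, 42.3.
The total first reaches 32 DD on day 5.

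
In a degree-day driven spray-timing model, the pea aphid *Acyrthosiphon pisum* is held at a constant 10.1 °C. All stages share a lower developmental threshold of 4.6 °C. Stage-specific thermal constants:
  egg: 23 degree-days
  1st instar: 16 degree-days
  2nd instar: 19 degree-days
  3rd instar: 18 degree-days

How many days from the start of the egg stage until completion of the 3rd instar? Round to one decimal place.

13.8 days

Daily accumulation at 10.1 °C = 10.1 − 4.6 = 5.5 DD/day.
Total K = 23 + 16 + 19 + 18 = 76 DD.
Total duration = 76 / 5.5 = 13.818 ≈ 13.8 days.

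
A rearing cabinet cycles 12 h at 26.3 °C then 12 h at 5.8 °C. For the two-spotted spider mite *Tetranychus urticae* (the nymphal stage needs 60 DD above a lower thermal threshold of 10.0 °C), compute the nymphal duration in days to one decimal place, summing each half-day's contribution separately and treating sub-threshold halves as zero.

7.4 days

Day half: max(0, 26.3 − 10.0) × 0.5 = 16.3 × 0.5 = 8.15 DD.
Night half: max(0, 5.8 − 10.0) × 0.5 = 0.0 × 0.5 = 0.00 DD.
Per 24 h: 8.15 DD/day.
Duration = 60 / 8.15 = 7.362 ≈ 7.4 days.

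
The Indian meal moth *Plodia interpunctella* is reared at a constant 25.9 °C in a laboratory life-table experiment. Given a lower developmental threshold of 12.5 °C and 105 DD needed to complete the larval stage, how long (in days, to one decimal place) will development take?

Daily accumulation = 25.9 − 12.5 = 13.4 DD/day.
Duration = 105 / 13.4 = 7.836 ≈ 7.8 days.

7.8 days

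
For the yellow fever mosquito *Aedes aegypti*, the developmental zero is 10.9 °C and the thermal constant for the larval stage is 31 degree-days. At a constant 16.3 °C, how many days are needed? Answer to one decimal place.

Daily accumulation = 16.3 − 10.9 = 5.4 DD/day.
Duration = 31 / 5.4 = 5.741 ≈ 5.7 days.

5.7 days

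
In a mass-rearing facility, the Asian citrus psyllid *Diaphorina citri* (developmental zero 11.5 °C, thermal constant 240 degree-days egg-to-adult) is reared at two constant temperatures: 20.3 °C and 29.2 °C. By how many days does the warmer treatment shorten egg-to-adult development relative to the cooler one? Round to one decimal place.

13.7 days

At 20.3 °C: 240 / (20.3 − 11.5) = 240 / 8.8 = 27.273 d.
At 29.2 °C: 240 / (29.2 − 11.5) = 240 / 17.7 = 13.559 d.
Difference = |27.273 − 13.559| = 13.713 ≈ 13.7 days.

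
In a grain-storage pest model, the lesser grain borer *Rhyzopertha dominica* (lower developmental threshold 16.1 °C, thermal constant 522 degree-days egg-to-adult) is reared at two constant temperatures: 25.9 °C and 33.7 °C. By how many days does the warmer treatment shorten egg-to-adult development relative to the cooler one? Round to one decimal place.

23.6 days

At 25.9 °C: 522 / (25.9 − 16.1) = 522 / 9.8 = 53.265 d.
At 33.7 °C: 522 / (33.7 − 16.1) = 522 / 17.6 = 29.659 d.
Difference = |53.265 − 29.659| = 23.606 ≈ 23.6 days.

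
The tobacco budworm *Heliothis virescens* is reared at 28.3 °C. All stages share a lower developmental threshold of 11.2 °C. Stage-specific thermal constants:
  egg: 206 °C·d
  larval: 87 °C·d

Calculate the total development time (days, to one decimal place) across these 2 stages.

Daily accumulation at 28.3 °C = 28.3 − 11.2 = 17.1 DD/day.
Total K = 206 + 87 = 293 DD.
Total duration = 293 / 17.1 = 17.135 ≈ 17.1 days.

17.1 days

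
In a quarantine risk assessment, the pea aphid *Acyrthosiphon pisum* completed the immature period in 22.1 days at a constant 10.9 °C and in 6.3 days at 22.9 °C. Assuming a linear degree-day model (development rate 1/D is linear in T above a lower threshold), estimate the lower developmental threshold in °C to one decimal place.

Linear rate model ⇒ the product D·(T − T_b) is constant across temperatures.
22.1·(10.9 − T_b) = 6.3·(22.9 − T_b)
T_b = (22.1·10.9 − 6.3·22.9) / (22.1 − 6.3) = 96.62 / 15.8 = 6.115 °C ≈ 6.1 °C.

6.1 °C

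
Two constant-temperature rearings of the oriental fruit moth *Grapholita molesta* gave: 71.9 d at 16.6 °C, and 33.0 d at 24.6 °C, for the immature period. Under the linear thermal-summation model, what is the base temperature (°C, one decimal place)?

Under the model K = D·(T − T_b), so D₁·(T₁ − T_b) = D₂·(T₂ − T_b).
71.9·(16.6 − T_b) = 33.0·(24.6 − T_b)
T_b = (71.9·16.6 − 33.0·24.6) / (71.9 − 33.0) = 381.74 / 38.9 = 9.813 °C ≈ 9.8 °C.

9.8 °C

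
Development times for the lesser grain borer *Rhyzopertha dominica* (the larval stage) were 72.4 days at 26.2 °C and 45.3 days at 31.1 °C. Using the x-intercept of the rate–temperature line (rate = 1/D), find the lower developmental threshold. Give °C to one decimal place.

Linear rate model ⇒ the product D·(T − T_b) is constant across temperatures.
72.4·(26.2 − T_b) = 45.3·(31.1 − T_b)
T_b = (72.4·26.2 − 45.3·31.1) / (72.4 − 45.3) = 488.05 / 27.1 = 18.009 °C ≈ 18.0 °C.

18.0 °C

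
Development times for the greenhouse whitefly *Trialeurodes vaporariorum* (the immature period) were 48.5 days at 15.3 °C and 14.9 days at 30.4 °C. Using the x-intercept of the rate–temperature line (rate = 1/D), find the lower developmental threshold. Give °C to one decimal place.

Under the model K = D·(T − T_b), so D₁·(T₁ − T_b) = D₂·(T₂ − T_b).
48.5·(15.3 − T_b) = 14.9·(30.4 − T_b)
T_b = (48.5·15.3 − 14.9·30.4) / (48.5 − 14.9) = 289.09 / 33.6 = 8.604 °C ≈ 8.6 °C.

8.6 °C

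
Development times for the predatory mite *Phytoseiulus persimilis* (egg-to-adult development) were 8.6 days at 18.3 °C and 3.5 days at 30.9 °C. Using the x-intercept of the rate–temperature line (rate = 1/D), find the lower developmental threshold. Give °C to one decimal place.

Equal thermal constants: D₁(T₁ − T_b) = D₂(T₂ − T_b).
8.6·(18.3 − T_b) = 3.5·(30.9 − T_b)
T_b = (8.6·18.3 − 3.5·30.9) / (8.6 − 3.5) = 49.23 / 5.1 = 9.653 °C ≈ 9.7 °C.

9.7 °C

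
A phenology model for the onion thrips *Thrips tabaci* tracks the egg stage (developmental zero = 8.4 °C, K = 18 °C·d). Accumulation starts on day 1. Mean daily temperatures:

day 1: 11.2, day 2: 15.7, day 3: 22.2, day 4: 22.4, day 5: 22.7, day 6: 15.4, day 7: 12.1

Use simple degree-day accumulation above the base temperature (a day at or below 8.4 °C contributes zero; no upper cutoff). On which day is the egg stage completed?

day 3

Daily DD above 8.4 °C: 2.8, 7.3, 13.8, 14.0, 14.3, 7.0, 3.7.
Cumulative: 2.8, 10.1, 23.9, 37.9, 52.2, 59.2, 62.9.
The total first reaches 18 DD on day 3.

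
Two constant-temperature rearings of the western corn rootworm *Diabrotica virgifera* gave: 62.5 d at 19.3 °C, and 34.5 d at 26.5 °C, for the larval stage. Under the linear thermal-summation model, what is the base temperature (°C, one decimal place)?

Under the model K = D·(T − T_b), so D₁·(T₁ − T_b) = D₂·(T₂ − T_b).
62.5·(19.3 − T_b) = 34.5·(26.5 − T_b)
T_b = (62.5·19.3 − 34.5·26.5) / (62.5 − 34.5) = 292.00 / 28.0 = 10.429 °C ≈ 10.4 °C.

10.4 °C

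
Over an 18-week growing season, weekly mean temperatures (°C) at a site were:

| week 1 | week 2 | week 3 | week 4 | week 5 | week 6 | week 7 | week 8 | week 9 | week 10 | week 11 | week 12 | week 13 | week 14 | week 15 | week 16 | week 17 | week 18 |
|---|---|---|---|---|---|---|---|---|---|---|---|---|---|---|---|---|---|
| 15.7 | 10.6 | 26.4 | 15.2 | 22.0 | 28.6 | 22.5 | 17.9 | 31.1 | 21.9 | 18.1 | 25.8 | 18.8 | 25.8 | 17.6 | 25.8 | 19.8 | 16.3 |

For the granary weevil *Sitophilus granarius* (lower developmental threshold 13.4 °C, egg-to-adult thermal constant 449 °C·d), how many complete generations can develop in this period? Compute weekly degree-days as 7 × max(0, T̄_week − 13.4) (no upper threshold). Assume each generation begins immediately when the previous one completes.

2 generations

Weekly DD (7 × max(0, T̄ − 13.4)): 16.1, 0.0, 91.0, 12.6, 60.2, 106.4, 63.7, 31.5, 123.9, 59.5, 32.9, 86.8, 37.8, 86.8, 29.4, 86.8, 44.8, 20.3.
Season total = 990.5 DD.
Complete generations = ⌊990.5 / 449⌋ = 2.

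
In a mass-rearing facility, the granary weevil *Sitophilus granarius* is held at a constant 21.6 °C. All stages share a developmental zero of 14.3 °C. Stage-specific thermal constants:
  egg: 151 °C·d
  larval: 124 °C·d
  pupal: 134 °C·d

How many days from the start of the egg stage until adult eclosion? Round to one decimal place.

56.0 days

Daily accumulation at 21.6 °C = 21.6 − 14.3 = 7.3 DD/day.
Total K = 151 + 124 + 134 = 409 DD.
Total duration = 409 / 7.3 = 56.027 ≈ 56.0 days.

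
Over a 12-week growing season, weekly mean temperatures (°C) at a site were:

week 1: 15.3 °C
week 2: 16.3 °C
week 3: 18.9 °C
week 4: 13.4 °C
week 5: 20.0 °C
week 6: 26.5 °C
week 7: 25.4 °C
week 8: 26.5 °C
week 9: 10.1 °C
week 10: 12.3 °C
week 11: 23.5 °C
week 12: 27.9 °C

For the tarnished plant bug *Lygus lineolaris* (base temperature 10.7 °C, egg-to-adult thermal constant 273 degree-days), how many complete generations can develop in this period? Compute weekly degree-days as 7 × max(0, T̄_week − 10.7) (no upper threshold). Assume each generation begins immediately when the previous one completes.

2 generations

Weekly DD (7 × max(0, T̄ − 10.7)): 32.2, 39.2, 57.4, 18.9, 65.1, 110.6, 102.9, 110.6, 0.0, 11.2, 89.6, 120.4.
Season total = 758.1 DD.
Complete generations = ⌊758.1 / 273⌋ = 2.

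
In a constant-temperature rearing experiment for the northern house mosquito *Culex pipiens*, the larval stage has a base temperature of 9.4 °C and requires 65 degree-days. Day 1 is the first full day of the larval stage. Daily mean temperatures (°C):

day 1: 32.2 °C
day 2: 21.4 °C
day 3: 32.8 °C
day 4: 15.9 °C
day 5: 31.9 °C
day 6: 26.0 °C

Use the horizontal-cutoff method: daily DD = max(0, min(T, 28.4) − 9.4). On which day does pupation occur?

Daily DD above 9.4 °C (capped at 19.0): 19.0, 12.0, 19.0, 6.5, 19.0, 16.6.
Cumulative: 19.0, 31.0, 50.0, 56.5, 75.5, 92.1.
The total first reaches 65 DD on day 5.

day 5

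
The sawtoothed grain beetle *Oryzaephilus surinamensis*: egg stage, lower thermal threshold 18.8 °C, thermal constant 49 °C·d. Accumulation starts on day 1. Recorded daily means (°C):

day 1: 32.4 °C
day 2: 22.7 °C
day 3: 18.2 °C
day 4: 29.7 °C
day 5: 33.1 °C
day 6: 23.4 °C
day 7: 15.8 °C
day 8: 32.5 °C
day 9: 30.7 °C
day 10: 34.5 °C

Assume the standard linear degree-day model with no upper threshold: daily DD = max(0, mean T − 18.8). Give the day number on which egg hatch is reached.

Daily DD above 18.8 °C: 13.6, 3.9, 0.0, 10.9, 14.3, 4.6, 0.0, 13.7, 11.9, 15.7.
Cumulative: 13.6, 17.5, 17.5, 28.4, 42.7, 47.3, 47.3, 61.0, 72.9, 88.6.
The total first reaches 49 DD on day 8.

day 8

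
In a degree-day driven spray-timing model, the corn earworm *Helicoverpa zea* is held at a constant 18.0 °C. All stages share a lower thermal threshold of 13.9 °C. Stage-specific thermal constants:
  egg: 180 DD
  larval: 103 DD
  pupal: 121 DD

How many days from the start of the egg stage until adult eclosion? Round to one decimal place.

Daily accumulation at 18.0 °C = 18.0 − 13.9 = 4.1 DD/day.
Total K = 180 + 103 + 121 = 404 DD.
Total duration = 404 / 4.1 = 98.537 ≈ 98.5 days.

98.5 days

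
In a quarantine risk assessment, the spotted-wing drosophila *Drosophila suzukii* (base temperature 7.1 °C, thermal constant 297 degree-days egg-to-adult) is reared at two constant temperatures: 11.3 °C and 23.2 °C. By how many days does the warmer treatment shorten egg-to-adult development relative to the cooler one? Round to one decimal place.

At 11.3 °C: 297 / (11.3 − 7.1) = 297 / 4.2 = 70.714 d.
At 23.2 °C: 297 / (23.2 − 7.1) = 297 / 16.1 = 18.447 d.
Difference = |70.714 − 18.447| = 52.267 ≈ 52.3 days.

52.3 days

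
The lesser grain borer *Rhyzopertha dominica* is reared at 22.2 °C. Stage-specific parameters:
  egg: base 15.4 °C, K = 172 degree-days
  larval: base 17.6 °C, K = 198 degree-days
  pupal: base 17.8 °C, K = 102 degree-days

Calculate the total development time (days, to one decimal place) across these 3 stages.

91.5 days

egg: 172 / (22.2 − 15.4) = 172 / 6.8 = 25.294 d.
larval: 198 / (22.2 − 17.6) = 198 / 4.6 = 43.043 d.
pupal: 102 / (22.2 − 17.8) = 102 / 4.4 = 23.182 d.
Sum = 91.519 ≈ 91.5 days.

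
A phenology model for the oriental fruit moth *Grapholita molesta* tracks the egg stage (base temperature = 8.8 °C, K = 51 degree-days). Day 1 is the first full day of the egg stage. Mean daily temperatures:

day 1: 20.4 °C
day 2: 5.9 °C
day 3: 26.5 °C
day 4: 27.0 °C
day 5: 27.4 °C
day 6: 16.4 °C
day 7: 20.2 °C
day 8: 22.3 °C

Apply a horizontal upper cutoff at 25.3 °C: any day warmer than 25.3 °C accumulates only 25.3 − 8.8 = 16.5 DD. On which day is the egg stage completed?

Daily DD above 8.8 °C (capped at 16.5): 11.6, 0.0, 16.5, 16.5, 16.5, 7.6, 11.4, 13.5.
Cumulative: 11.6, 11.6, 28.1, 44.6, 61.1, 68.7, 80.1, 93.6.
The total first reaches 51 DD on day 5.

day 5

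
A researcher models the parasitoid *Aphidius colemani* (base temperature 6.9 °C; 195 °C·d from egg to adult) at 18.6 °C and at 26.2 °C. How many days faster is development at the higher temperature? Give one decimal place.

At 18.6 °C: 195 / (18.6 − 6.9) = 195 / 11.7 = 16.667 d.
At 26.2 °C: 195 / (26.2 − 6.9) = 195 / 19.3 = 10.104 d.
Difference = |16.667 − 10.104| = 6.563 ≈ 6.6 days.

6.6 days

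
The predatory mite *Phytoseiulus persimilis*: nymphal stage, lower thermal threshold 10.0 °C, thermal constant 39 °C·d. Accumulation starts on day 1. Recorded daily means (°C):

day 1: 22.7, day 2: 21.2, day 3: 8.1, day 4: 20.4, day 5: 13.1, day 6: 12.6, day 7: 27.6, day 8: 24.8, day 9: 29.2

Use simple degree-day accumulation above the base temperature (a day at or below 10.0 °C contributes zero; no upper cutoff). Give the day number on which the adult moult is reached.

Daily DD above 10.0 °C: 12.7, 11.2, 0.0, 10.4, 3.1, 2.6, 17.6, 14.8, 19.2.
Cumulative: 12.7, 23.9, 23.9, 34.3, 37.4, 40.0, 57.6, 72.4, 91.6.
The total first reaches 39 DD on day 6.

day 6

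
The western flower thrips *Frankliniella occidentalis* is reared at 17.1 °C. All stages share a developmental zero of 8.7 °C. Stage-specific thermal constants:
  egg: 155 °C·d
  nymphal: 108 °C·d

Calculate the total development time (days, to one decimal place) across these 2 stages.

31.3 days

Daily accumulation at 17.1 °C = 17.1 − 8.7 = 8.4 DD/day.
Total K = 155 + 108 = 263 DD.
Total duration = 263 / 8.4 = 31.310 ≈ 31.3 days.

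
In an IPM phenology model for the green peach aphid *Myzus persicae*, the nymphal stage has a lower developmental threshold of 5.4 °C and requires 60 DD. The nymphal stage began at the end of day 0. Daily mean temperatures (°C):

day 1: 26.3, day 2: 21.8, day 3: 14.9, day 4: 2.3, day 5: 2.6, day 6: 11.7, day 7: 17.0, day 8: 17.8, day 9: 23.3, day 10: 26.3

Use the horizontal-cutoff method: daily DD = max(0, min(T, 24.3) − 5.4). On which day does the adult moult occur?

Daily DD above 5.4 °C (capped at 18.9): 18.9, 16.4, 9.5, 0.0, 0.0, 6.3, 11.6, 12.4, 17.9, 18.9.
Cumulative: 18.9, 35.3, 44.8, 44.8, 44.8, 51.1, 62.7, 75.1, 93.0, 111.9.
The total first reaches 60 DD on day 7.

day 7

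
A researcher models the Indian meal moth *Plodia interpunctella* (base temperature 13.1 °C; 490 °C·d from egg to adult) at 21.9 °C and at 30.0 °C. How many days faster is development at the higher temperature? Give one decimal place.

At 21.9 °C: 490 / (21.9 − 13.1) = 490 / 8.8 = 55.682 d.
At 30.0 °C: 490 / (30.0 − 13.1) = 490 / 16.9 = 28.994 d.
Difference = |55.682 − 28.994| = 26.688 ≈ 26.7 days.

26.7 days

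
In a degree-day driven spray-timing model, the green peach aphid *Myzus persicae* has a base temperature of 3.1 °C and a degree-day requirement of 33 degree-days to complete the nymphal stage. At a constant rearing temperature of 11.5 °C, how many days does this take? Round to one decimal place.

Daily accumulation = 11.5 − 3.1 = 8.4 DD/day.
Duration = 33 / 8.4 = 3.929 ≈ 3.9 days.

3.9 days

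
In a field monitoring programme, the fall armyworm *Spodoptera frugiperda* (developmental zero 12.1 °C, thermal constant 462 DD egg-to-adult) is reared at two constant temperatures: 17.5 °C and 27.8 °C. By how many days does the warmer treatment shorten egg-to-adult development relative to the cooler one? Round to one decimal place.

At 17.5 °C: 462 / (17.5 − 12.1) = 462 / 5.4 = 85.556 d.
At 27.8 °C: 462 / (27.8 − 12.1) = 462 / 15.7 = 29.427 d.
Difference = |85.556 − 29.427| = 56.129 ≈ 56.1 days.

56.1 days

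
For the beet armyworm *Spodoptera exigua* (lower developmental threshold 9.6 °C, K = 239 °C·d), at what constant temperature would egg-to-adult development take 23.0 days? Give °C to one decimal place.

20.0 °C

Required daily accumulation = 239 / 23.0 = 10.391 DD/day.
T = T_base + 10.391 = 9.6 + 10.391 = 19.991 ≈ 20.0 °C.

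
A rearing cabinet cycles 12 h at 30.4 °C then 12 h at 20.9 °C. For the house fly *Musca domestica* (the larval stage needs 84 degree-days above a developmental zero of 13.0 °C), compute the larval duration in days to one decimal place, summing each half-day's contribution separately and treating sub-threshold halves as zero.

Day half: max(0, 30.4 − 13.0) × 0.5 = 17.4 × 0.5 = 8.70 DD.
Night half: max(0, 20.9 − 13.0) × 0.5 = 7.9 × 0.5 = 3.95 DD.
Per 24 h: 12.65 DD/day.
Duration = 84 / 12.65 = 6.640 ≈ 6.6 days.

6.6 days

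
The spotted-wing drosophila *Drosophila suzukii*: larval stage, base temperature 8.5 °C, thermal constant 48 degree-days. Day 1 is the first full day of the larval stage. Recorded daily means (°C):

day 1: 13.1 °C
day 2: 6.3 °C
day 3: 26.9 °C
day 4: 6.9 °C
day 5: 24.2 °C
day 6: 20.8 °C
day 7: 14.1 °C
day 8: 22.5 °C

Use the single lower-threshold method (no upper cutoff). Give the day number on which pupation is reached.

day 6

Daily DD above 8.5 °C: 4.6, 0.0, 18.4, 0.0, 15.7, 12.3, 5.6, 14.0.
Cumulative: 4.6, 4.6, 23.0, 23.0, 38.7, 51.0, 56.6, 70.6.
The total first reaches 48 DD on day 6.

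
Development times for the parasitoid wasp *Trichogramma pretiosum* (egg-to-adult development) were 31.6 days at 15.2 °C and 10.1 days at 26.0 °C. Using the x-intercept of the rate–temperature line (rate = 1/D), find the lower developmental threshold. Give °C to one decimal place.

Linear rate model ⇒ the product D·(T − T_b) is constant across temperatures.
31.6·(15.2 − T_b) = 10.1·(26.0 − T_b)
T_b = (31.6·15.2 − 10.1·26.0) / (31.6 − 10.1) = 217.72 / 21.5 = 10.127 °C ≈ 10.1 °C.

10.1 °C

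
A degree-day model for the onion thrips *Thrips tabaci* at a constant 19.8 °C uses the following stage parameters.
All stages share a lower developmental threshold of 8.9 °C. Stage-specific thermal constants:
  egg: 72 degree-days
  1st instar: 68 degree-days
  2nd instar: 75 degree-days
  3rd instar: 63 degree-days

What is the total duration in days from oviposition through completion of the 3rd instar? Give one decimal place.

Daily accumulation at 19.8 °C = 19.8 − 8.9 = 10.9 DD/day.
Total K = 72 + 68 + 75 + 63 = 278 DD.
Total duration = 278 / 10.9 = 25.505 ≈ 25.5 days.

25.5 days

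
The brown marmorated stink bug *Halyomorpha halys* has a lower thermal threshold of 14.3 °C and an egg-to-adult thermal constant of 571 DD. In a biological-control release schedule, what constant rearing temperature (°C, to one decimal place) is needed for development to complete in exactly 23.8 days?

38.3 °C

Required daily accumulation = 571 / 23.8 = 23.992 DD/day.
T = T_base + 23.992 = 14.3 + 23.992 = 38.292 ≈ 38.3 °C.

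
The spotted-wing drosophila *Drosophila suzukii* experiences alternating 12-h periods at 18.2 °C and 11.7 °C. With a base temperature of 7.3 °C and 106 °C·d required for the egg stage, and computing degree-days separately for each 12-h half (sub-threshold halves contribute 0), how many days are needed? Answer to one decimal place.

Day half: max(0, 18.2 − 7.3) × 0.5 = 10.9 × 0.5 = 5.45 DD.
Night half: max(0, 11.7 − 7.3) × 0.5 = 4.4 × 0.5 = 2.20 DD.
Per 24 h: 7.65 DD/day.
Duration = 106 / 7.65 = 13.856 ≈ 13.9 days.

13.9 days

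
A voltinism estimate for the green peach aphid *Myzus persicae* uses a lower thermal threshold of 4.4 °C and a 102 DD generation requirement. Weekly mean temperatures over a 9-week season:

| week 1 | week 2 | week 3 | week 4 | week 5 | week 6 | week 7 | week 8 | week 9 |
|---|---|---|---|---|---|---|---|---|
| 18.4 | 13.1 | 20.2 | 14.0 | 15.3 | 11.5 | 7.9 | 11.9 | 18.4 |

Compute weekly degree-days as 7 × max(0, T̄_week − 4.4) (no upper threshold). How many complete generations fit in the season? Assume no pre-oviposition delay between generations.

Weekly DD (7 × max(0, T̄ − 4.4)): 98.0, 60.9, 110.6, 67.2, 76.3, 49.7, 24.5, 52.5, 98.0.
Season total = 637.7 DD.
Complete generations = ⌊637.7 / 102⌋ = 6.

6 generations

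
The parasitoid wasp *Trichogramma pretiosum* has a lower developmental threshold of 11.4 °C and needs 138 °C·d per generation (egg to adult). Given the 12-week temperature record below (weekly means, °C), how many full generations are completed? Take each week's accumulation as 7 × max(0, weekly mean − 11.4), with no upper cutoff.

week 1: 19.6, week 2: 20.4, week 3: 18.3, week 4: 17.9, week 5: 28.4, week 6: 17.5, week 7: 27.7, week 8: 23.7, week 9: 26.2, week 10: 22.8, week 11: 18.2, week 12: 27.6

Weekly DD (7 × max(0, T̄ − 11.4)): 57.4, 63.0, 48.3, 45.5, 119.0, 42.7, 114.1, 86.1, 103.6, 79.8, 47.6, 113.4.
Season total = 920.5 DD.
Complete generations = ⌊920.5 / 138⌋ = 6.

6 generations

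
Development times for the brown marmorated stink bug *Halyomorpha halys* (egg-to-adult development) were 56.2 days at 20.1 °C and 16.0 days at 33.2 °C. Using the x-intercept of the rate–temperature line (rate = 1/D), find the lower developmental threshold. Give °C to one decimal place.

Linear rate model ⇒ the product D·(T − T_b) is constant across temperatures.
56.2·(20.1 − T_b) = 16.0·(33.2 − T_b)
T_b = (56.2·20.1 − 16.0·33.2) / (56.2 − 16.0) = 598.42 / 40.2 = 14.886 °C ≈ 14.9 °C.

14.9 °C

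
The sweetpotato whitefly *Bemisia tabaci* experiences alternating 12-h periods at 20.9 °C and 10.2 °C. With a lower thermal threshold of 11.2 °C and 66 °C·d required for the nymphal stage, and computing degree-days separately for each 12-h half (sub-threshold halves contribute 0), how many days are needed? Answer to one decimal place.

13.6 days

Day half: max(0, 20.9 − 11.2) × 0.5 = 9.7 × 0.5 = 4.85 DD.
Night half: max(0, 10.2 − 11.2) × 0.5 = 0.0 × 0.5 = 0.00 DD.
Per 24 h: 4.85 DD/day.
Duration = 66 / 4.85 = 13.608 ≈ 13.6 days.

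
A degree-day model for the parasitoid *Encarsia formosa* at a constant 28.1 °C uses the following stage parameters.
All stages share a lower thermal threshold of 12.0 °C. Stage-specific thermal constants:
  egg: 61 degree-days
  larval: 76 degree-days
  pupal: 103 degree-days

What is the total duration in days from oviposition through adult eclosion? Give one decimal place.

14.9 days

Daily accumulation at 28.1 °C = 28.1 − 12.0 = 16.1 DD/day.
Total K = 61 + 76 + 103 = 240 DD.
Total duration = 240 / 16.1 = 14.907 ≈ 14.9 days.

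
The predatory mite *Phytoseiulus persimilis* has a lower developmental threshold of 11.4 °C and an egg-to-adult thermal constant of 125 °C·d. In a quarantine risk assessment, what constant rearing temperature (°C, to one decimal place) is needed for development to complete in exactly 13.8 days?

20.5 °C

Required daily accumulation = 125 / 13.8 = 9.058 DD/day.
T = T_base + 9.058 = 11.4 + 9.058 = 20.458 ≈ 20.5 °C.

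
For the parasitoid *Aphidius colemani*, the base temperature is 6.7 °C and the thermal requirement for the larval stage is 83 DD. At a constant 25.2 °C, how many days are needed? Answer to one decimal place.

Daily accumulation = 25.2 − 6.7 = 18.5 DD/day.
Duration = 83 / 18.5 = 4.486 ≈ 4.5 days.

4.5 days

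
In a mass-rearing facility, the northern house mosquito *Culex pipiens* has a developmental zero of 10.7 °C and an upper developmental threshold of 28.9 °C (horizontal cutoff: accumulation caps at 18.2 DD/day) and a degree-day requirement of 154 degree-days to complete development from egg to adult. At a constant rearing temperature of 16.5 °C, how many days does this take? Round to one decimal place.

26.6 days

Daily accumulation = 16.5 − 10.7 = 5.8 DD/day.
Duration = 154 / 5.8 = 26.552 ≈ 26.6 days.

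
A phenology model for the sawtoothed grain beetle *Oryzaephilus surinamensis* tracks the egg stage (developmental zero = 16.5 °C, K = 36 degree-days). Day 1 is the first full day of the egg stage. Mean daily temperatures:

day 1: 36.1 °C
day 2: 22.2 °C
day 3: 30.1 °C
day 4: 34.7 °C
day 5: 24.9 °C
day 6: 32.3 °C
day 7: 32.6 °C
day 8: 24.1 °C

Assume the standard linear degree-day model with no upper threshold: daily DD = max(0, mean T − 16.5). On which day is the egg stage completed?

Daily DD above 16.5 °C: 19.6, 5.7, 13.6, 18.2, 8.4, 15.8, 16.1, 7.6.
Cumulative: 19.6, 25.3, 38.9, 57.1, 65.5, 81.3, 97.4, 105.0.
The total first reaches 36 DD on day 3.

day 3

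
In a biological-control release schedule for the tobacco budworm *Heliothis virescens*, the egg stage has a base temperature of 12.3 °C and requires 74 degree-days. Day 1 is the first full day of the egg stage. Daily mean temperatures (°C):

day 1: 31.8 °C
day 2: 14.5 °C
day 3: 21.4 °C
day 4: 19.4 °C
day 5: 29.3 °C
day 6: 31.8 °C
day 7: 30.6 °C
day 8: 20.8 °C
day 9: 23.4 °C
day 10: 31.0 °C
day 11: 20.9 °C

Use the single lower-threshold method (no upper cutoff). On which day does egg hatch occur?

Daily DD above 12.3 °C: 19.5, 2.2, 9.1, 7.1, 17.0, 19.5, 18.3, 8.5, 11.1, 18.7, 8.6.
Cumulative: 19.5, 21.7, 30.8, 37.9, 54.9, 74.4, 92.7, 101.2, 112.3, 131.0, 139.6.
The total first reaches 74 DD on day 6.

day 6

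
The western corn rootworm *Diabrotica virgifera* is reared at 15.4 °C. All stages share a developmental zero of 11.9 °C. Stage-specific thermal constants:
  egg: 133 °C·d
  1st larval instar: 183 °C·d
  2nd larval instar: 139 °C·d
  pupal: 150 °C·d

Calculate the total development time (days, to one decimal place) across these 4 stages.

Daily accumulation at 15.4 °C = 15.4 − 11.9 = 3.5 DD/day.
Total K = 133 + 183 + 139 + 150 = 605 DD.
Total duration = 605 / 3.5 = 172.857 ≈ 172.9 days.

172.9 days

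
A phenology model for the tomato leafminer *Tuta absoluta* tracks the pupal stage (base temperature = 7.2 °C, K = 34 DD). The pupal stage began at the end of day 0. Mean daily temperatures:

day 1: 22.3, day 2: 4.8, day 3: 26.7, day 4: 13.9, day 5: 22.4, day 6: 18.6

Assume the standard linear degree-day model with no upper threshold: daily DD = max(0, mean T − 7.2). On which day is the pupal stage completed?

day 3

Daily DD above 7.2 °C: 15.1, 0.0, 19.5, 6.7, 15.2, 11.4.
Cumulative: 15.1, 15.1, 34.6, 41.3, 56.5, 67.9.
The total first reaches 34 DD on day 3.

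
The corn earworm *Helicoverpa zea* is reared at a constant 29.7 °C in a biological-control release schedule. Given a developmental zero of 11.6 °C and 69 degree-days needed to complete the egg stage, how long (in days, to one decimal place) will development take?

3.8 days

Daily accumulation = 29.7 − 11.6 = 18.1 DD/day.
Duration = 69 / 18.1 = 3.812 ≈ 3.8 days.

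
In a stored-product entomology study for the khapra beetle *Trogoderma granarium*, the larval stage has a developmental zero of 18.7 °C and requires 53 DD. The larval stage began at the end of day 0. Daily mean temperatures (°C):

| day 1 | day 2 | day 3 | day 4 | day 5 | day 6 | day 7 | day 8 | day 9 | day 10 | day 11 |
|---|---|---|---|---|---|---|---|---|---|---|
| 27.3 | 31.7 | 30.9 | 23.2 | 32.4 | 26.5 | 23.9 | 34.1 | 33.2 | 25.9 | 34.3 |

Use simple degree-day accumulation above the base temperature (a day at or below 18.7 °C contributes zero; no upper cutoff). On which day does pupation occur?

Daily DD above 18.7 °C: 8.6, 13.0, 12.2, 4.5, 13.7, 7.8, 5.2, 15.4, 14.5, 7.2, 15.6.
Cumulative: 8.6, 21.6, 33.8, 38.3, 52.0, 59.8, 65.0, 80.4, 94.9, 102.1, 117.7.
The total first reaches 53 DD on day 6.

day 6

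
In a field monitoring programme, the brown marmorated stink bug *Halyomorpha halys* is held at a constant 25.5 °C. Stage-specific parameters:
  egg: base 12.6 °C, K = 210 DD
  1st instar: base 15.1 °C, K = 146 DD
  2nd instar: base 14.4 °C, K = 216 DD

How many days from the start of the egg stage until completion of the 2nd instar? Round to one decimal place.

egg: 210 / (25.5 − 12.6) = 210 / 12.9 = 16.279 d.
1st instar: 146 / (25.5 − 15.1) = 146 / 10.4 = 14.038 d.
2nd instar: 216 / (25.5 − 14.4) = 216 / 11.1 = 19.459 d.
Sum = 49.777 ≈ 49.8 days.

49.8 days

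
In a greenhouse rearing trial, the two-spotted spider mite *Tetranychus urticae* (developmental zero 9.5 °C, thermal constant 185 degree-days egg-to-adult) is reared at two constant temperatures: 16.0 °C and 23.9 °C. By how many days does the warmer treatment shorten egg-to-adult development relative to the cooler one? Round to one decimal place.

15.6 days

At 16.0 °C: 185 / (16.0 − 9.5) = 185 / 6.5 = 28.462 d.
At 23.9 °C: 185 / (23.9 − 9.5) = 185 / 14.4 = 12.847 d.
Difference = |28.462 − 12.847| = 15.614 ≈ 15.6 days.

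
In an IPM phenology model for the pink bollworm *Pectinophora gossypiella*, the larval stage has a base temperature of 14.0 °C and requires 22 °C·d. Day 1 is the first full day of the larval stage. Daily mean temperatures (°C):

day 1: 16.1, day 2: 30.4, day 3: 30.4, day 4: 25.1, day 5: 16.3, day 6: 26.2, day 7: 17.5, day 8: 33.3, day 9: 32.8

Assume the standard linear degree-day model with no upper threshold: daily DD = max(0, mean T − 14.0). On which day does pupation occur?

Daily DD above 14.0 °C: 2.1, 16.4, 16.4, 11.1, 2.3, 12.2, 3.5, 19.3, 18.8.
Cumulative: 2.1, 18.5, 34.9, 46.0, 48.3, 60.5, 64.0, 83.3, 102.1.
The total first reaches 22 DD on day 3.

day 3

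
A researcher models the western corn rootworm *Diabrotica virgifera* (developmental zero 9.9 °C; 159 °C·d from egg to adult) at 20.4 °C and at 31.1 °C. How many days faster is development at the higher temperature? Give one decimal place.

At 20.4 °C: 159 / (20.4 − 9.9) = 159 / 10.5 = 15.143 d.
At 31.1 °C: 159 / (31.1 − 9.9) = 159 / 21.2 = 7.500 d.
Difference = |15.143 − 7.500| = 7.643 ≈ 7.6 days.

7.6 days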